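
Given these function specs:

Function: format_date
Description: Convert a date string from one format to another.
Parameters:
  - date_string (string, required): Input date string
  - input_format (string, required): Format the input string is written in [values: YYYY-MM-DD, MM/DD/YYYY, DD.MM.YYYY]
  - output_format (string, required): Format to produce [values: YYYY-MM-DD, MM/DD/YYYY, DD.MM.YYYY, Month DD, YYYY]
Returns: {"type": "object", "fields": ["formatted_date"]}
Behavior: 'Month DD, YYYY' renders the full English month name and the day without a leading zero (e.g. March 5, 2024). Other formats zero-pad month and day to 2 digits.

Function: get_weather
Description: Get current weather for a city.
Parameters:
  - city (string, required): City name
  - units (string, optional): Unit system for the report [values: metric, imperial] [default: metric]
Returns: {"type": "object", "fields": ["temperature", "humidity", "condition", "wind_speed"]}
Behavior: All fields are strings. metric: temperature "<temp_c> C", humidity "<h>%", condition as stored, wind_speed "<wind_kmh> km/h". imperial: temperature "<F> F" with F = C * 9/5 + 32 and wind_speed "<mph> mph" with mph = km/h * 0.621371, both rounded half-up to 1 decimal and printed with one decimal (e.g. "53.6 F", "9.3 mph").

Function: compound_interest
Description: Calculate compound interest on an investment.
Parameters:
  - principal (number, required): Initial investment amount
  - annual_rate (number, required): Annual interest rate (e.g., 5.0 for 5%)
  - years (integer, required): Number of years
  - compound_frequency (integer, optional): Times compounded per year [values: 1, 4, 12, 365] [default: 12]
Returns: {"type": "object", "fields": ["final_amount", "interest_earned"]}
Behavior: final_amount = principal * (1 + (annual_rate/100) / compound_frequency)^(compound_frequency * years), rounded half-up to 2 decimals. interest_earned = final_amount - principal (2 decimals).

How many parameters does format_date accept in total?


Parameters of format_date: date_string (required), input_format (required), output_format (required)
Total:
3


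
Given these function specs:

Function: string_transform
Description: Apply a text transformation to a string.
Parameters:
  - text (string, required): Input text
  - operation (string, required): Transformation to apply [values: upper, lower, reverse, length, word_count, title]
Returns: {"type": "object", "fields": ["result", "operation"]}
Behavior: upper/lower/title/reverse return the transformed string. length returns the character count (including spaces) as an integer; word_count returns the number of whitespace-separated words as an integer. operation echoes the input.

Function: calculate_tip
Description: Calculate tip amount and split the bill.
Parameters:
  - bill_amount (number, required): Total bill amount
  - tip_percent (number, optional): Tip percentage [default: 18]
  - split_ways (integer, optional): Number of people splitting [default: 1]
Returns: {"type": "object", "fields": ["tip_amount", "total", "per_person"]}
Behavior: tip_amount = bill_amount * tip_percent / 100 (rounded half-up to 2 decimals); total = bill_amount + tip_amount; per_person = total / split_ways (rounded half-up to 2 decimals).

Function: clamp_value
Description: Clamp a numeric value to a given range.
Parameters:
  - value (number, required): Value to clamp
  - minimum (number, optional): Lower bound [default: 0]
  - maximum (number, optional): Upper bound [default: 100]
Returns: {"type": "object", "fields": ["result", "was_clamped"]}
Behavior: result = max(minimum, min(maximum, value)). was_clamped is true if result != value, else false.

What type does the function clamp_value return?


The clamp_value spec declares Returns: {"type": "object", "fields": ["result", "was_clamped"]}
Type:
object


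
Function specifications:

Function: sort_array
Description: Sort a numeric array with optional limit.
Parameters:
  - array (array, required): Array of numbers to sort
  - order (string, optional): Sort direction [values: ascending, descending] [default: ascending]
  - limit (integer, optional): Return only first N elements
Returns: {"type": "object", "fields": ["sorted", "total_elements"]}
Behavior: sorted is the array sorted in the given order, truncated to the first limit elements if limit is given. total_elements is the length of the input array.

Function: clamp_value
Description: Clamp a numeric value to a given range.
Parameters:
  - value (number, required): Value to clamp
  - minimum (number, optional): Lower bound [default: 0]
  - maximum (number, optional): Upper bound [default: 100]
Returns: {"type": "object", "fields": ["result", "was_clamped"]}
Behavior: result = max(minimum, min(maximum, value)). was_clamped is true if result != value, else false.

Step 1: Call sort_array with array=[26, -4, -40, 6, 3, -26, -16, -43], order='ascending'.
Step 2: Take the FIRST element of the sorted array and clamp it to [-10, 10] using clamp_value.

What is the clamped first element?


Step 1: sort_array(order=ascending)
  sorted: [-43, -40, -26, -16, -4, 3, 6, 26]
  -> first element = -43
Step 2: clamp_value(value=-43, minimum=-10, maximum=10)
  result = max(-10, min(10, -43)) = max(-10, -43) = -10
  was_clamped = (-10 != -43) = true
  -> result = -10
-10


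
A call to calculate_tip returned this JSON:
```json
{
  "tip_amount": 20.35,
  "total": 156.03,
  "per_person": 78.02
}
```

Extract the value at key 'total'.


156.03


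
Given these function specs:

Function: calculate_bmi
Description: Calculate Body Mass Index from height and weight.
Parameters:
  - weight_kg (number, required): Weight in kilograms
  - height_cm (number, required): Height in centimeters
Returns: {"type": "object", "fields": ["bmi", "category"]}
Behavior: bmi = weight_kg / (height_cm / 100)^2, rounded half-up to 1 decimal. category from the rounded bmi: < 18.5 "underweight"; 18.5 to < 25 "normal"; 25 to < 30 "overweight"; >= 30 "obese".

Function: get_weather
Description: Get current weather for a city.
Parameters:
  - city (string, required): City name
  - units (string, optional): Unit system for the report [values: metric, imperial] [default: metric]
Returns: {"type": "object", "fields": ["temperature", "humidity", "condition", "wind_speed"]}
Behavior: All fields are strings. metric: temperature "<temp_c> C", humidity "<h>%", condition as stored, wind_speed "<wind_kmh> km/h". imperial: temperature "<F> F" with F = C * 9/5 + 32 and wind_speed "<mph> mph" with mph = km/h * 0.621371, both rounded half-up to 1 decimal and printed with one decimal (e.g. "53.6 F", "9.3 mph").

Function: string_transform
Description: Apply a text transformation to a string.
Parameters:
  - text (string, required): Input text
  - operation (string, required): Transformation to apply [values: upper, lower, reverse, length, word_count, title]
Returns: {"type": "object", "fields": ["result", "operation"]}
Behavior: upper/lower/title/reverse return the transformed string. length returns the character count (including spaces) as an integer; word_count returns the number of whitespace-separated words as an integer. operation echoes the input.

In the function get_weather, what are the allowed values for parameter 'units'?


The get_weather spec declares:
  - units (string, optional): Unit system for the report [values: metric, imperial] [default: metric]
Allowed values:
metric, imperial


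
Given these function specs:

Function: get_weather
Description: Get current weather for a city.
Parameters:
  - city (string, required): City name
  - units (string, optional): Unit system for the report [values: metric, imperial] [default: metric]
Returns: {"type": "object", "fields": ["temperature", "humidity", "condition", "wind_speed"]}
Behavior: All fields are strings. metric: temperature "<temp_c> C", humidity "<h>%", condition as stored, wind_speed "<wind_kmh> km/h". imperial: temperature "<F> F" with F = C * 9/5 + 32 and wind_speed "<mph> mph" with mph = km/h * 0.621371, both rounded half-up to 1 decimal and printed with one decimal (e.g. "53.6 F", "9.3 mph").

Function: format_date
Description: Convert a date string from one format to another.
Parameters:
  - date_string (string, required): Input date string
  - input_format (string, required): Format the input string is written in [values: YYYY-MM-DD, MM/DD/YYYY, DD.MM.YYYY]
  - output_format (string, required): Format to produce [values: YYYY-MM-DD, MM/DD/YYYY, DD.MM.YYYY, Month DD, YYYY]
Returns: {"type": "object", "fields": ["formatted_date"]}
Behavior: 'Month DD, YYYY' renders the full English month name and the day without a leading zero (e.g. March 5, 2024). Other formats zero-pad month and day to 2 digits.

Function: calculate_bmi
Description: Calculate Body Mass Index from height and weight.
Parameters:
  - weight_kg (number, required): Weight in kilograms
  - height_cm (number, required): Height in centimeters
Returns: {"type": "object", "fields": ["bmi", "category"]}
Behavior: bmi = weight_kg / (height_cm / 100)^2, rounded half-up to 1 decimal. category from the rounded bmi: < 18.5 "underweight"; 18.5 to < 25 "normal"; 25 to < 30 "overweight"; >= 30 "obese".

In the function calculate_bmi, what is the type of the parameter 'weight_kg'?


The calculate_bmi spec declares:
  - weight_kg (number, required): Weight in kilograms
Type:
number


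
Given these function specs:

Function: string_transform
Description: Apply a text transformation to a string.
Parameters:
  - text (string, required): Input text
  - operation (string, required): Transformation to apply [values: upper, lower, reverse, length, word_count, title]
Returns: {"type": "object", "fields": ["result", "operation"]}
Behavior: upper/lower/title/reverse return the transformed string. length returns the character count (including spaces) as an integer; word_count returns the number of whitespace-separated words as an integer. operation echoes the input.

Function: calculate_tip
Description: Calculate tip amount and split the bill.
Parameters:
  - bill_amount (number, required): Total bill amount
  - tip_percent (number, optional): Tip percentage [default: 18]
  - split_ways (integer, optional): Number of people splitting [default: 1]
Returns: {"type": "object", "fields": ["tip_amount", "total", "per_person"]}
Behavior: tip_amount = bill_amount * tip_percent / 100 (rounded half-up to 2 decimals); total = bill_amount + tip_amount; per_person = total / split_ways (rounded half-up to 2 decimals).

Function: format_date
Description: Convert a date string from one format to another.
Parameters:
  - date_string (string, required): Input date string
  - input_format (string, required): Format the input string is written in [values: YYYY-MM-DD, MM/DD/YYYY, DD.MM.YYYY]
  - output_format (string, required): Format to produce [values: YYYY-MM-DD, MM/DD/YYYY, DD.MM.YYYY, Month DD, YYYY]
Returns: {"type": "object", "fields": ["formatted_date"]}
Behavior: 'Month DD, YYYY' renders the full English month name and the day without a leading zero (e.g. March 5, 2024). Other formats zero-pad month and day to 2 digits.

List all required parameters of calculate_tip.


Parameters of calculate_tip and their required/optional flag:
  bill_amount: required
  tip_percent: optional
  split_ways: optional
bill_amount


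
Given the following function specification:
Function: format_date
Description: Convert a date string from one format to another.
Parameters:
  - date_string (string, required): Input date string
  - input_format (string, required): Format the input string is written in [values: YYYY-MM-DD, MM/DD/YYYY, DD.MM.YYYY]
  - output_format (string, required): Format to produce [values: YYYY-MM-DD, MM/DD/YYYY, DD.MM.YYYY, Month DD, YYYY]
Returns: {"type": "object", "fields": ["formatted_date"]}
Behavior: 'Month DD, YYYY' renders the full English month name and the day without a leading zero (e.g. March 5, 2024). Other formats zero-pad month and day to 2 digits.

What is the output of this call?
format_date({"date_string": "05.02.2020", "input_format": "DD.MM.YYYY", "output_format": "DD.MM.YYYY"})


Parse '05.02.2020' as DD.MM.YYYY: year=2020, month=2, day=5
Render as DD.MM.YYYY: 05.02.2020
Output:
{"formatted_date": "05.02.2020"}


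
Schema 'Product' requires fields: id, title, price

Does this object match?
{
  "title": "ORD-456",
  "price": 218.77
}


Checking required fields...
Missing: id
Invalid - missing required field 'id'


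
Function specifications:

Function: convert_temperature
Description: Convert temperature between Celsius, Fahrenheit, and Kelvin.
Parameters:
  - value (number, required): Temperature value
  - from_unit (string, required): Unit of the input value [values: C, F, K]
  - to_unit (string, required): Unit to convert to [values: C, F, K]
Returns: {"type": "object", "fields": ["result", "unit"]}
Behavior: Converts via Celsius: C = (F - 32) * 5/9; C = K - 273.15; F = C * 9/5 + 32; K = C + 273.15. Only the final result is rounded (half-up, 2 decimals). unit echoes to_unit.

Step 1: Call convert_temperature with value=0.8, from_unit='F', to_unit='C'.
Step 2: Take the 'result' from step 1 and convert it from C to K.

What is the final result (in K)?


Step 1: convert_temperature(value=0.8, from_unit=F, to_unit=C)
  To C: (0.8 - 32) * 5/9 = -17.333333
  Target is C: -17.333333
  Round to 2 decimals: -17.33
  -> result = -17.33 C
Step 2: convert_temperature(value=-17.33, from_unit=C, to_unit=K)
  Input already in C: -17.33
  To K: -17.33 + 273.15 = 255.82
  Round to 2 decimals: 255.82
  -> result = 255.82 K
255.82 K


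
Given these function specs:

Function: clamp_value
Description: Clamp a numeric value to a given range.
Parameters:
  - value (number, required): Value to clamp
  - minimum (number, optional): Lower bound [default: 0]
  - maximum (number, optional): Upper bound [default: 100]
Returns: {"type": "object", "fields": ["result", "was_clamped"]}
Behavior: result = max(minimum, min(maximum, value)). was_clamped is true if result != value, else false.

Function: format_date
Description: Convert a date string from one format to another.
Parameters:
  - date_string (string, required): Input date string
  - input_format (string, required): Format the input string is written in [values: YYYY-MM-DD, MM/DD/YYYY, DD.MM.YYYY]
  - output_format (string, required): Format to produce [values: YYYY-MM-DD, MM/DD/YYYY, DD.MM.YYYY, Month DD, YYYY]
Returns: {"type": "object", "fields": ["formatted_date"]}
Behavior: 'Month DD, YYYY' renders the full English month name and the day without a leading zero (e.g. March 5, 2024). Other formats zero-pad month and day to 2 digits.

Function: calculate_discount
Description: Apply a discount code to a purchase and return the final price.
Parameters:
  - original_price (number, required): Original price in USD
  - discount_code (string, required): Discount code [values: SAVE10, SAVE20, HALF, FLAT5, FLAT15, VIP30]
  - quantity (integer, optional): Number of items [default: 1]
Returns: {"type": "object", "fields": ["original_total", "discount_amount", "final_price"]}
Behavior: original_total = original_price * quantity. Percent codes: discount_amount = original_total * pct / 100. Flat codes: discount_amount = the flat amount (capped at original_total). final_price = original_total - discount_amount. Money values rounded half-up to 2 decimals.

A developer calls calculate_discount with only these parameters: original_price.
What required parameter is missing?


Required parameters: original_price, discount_code
Provided: original_price
Missing: discount_code
discount_code


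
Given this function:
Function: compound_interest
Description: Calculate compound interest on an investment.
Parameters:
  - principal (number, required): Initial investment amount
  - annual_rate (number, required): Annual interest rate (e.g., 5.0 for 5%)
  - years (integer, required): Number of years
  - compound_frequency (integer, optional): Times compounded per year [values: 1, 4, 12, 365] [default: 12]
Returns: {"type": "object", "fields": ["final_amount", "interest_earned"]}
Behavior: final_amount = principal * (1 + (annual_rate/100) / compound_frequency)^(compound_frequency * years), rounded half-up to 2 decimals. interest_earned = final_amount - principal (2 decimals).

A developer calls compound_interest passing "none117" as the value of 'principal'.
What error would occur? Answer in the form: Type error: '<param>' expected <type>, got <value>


Spec: 'principal' is declared as number; "none117" is a string.
Type error: 'principal' expected number, got "none117"


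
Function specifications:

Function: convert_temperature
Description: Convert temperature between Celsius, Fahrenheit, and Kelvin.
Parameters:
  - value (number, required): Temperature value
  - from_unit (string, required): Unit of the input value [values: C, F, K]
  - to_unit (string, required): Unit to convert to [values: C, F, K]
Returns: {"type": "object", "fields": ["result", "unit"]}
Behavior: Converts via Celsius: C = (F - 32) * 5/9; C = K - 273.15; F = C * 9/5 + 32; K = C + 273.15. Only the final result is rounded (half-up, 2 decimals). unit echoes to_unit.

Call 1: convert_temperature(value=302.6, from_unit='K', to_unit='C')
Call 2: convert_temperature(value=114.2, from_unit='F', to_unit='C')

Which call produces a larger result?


Call 1:
  To C: 302.6 - 273.15 = 29.45
  Target is C: 29.45
  Round to 2 decimals: 29.45
  -> 29.45 C
Call 2:
  To C: (114.2 - 32) * 5/9 = 45.666667
  Target is C: 45.666667
  Round to 2 decimals: 45.67
  -> 45.67 C
Call 2 (45.67 C)


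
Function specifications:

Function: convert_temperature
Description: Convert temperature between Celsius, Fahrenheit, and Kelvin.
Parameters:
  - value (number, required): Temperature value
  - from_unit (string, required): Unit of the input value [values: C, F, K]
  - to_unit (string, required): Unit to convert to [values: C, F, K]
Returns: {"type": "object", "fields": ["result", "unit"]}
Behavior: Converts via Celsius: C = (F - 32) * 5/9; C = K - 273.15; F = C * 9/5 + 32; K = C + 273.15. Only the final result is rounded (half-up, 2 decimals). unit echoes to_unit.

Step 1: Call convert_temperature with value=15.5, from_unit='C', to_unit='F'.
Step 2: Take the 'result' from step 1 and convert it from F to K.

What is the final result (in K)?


Step 1: convert_temperature(value=15.5, from_unit=C, to_unit=F)
  Input already in C: 15.5
  To F: 15.5 * 9/5 + 32 = 59.9
  Round to 2 decimals: 59.9
  -> result = 59.9 F
Step 2: convert_temperature(value=59.9, from_unit=F, to_unit=K)
  To C: (59.9 - 32) * 5/9 = 15.5
  To K: 15.5 + 273.15 = 288.65
  Round to 2 decimals: 288.65
  -> result = 288.65 K
288.65 K


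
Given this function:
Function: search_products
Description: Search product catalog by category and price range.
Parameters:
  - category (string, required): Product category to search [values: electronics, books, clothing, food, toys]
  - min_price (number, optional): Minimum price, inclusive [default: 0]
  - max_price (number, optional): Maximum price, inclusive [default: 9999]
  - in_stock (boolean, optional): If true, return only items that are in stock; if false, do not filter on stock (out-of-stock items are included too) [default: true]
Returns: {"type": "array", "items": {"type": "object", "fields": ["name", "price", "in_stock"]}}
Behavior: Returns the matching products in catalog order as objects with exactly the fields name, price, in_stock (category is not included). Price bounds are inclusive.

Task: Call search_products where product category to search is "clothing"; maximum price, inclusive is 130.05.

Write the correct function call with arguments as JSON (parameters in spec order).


Mapping each described value to its parameter name:
  'Product category to search' -> category = "clothing"
  'Maximum price, inclusive' -> max_price = 130.05
search_products({"category": "clothing", "max_price": 130.05})


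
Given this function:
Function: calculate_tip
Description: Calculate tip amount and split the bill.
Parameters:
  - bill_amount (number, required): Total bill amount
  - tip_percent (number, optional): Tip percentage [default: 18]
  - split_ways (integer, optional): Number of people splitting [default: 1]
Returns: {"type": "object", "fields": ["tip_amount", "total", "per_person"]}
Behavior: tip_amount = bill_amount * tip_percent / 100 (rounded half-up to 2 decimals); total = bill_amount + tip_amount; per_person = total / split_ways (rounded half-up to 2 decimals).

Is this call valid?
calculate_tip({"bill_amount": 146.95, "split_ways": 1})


Checking all required parameters present and types match... All valid.
Valid


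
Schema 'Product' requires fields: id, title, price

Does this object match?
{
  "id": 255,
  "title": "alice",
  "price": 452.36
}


Checking required fields... All present.
Valid - all required fields present


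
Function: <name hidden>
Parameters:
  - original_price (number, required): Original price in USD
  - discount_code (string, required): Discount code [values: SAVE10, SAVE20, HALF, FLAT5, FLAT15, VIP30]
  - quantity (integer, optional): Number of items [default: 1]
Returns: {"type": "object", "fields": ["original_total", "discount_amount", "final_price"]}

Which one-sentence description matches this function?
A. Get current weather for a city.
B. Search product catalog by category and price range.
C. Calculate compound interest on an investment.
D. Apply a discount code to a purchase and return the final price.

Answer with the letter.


Parameters original_price, discount_code, quantity and return ["original_total", "discount_amount", "final_price"] fit: Apply a discount code to a purchase and return the final price.
D


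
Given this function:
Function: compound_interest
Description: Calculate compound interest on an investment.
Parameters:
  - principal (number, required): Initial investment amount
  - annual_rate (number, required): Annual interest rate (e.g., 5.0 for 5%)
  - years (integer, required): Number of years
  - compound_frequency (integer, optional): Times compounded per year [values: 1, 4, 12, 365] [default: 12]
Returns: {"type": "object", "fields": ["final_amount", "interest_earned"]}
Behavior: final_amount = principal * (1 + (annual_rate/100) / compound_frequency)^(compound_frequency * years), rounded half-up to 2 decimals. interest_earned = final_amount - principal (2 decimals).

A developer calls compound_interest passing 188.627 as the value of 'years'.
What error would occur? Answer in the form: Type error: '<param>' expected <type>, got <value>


Spec: 'years' is declared as integer; 188.627 is a non-integer number.
Type error: 'years' expected integer, got 188.627


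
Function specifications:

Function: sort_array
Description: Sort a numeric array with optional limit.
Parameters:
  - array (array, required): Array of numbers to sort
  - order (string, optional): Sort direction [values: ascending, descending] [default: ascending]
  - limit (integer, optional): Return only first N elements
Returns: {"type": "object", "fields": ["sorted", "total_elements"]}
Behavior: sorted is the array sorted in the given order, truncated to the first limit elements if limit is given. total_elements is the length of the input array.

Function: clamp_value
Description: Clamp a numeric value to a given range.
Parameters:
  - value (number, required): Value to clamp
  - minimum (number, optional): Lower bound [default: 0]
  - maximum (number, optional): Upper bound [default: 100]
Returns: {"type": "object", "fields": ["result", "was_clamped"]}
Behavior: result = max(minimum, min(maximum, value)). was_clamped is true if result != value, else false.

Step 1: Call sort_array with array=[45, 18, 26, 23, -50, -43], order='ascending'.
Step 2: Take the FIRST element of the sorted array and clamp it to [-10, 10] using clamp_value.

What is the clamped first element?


Step 1: sort_array(order=ascending)
  sorted: [-50, -43, 18, 23, 26, 45]
  -> first element = -50
Step 2: clamp_value(value=-50, minimum=-10, maximum=10)
  result = max(-10, min(10, -50)) = max(-10, -50) = -10
  was_clamped = (-10 != -50) = true
  -> result = -10
-10


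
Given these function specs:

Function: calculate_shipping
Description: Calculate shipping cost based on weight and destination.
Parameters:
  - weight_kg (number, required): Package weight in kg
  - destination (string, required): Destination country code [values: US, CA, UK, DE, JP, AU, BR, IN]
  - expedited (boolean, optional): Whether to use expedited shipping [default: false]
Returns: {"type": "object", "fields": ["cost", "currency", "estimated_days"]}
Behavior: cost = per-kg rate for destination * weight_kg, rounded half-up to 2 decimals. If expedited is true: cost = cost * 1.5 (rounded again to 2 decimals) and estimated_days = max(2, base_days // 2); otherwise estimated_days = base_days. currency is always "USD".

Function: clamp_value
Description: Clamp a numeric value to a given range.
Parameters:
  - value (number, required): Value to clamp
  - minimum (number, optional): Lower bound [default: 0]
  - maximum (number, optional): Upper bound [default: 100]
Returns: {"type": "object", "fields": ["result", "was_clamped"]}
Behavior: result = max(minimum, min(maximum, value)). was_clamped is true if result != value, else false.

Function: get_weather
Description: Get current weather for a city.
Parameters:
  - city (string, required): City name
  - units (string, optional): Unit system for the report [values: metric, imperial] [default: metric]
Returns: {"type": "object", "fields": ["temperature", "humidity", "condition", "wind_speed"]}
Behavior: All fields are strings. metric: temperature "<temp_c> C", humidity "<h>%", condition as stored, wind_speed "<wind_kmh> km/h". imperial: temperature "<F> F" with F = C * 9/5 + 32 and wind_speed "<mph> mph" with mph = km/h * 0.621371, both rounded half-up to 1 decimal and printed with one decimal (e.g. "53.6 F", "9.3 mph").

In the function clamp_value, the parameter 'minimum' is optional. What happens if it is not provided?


The clamp_value spec declares:
  - minimum (number, optional): Lower bound [default: 0]
It defaults to 0


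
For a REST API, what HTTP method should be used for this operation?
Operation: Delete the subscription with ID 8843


GET = read, POST = create, PUT = update/replace, DELETE = remove
This operation is a removal.
DELETE


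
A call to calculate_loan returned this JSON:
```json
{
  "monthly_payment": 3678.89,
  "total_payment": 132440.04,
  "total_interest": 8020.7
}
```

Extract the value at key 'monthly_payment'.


3678.89


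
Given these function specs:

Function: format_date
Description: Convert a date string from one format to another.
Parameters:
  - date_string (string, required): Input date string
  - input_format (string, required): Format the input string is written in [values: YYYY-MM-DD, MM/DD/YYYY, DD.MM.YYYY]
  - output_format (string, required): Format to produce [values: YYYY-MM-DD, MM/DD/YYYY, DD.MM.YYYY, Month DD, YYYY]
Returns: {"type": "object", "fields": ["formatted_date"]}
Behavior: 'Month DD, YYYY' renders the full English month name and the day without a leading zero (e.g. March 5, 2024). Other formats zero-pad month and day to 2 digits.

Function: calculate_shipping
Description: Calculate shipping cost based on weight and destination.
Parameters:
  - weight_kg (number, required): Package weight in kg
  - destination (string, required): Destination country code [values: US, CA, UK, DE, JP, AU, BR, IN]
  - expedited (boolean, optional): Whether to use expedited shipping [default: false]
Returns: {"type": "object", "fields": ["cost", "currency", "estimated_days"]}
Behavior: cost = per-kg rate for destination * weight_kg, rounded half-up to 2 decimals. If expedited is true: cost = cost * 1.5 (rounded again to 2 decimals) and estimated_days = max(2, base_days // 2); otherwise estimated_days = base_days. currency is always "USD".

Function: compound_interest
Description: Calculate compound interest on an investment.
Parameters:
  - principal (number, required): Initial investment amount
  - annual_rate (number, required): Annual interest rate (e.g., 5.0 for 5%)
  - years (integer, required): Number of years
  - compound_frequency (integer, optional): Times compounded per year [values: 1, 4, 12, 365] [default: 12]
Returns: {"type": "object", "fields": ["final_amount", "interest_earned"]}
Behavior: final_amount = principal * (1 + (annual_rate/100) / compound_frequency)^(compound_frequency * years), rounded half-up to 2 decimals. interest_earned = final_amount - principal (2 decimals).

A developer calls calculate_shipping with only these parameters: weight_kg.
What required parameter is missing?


Required parameters: weight_kg, destination
Provided: weight_kg
Missing: destination
destination


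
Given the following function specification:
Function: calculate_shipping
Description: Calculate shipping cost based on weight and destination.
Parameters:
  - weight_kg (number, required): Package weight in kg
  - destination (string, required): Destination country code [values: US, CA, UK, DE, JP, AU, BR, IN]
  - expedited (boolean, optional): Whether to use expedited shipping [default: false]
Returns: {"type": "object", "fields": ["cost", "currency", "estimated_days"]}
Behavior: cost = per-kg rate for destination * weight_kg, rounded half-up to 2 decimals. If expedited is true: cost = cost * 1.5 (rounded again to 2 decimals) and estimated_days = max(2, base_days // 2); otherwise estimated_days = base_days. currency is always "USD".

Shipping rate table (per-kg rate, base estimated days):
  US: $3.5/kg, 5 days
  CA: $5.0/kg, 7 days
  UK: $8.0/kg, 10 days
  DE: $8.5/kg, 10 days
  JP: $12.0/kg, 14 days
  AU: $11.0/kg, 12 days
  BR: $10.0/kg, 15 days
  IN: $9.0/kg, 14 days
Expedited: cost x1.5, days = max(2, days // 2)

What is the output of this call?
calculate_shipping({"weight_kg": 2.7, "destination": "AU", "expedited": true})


Rate for AU: $11.0/kg, base 12 days
cost = 11.0 * 2.7 = 29.7 -> 29.70
expedited: cost = 29.70 * 1.5 = 44.55 -> 44.55; estimated_days = max(2, 12 // 2) = 6
Output:
{"cost": 44.55, "currency": "USD", "estimated_days": 6}


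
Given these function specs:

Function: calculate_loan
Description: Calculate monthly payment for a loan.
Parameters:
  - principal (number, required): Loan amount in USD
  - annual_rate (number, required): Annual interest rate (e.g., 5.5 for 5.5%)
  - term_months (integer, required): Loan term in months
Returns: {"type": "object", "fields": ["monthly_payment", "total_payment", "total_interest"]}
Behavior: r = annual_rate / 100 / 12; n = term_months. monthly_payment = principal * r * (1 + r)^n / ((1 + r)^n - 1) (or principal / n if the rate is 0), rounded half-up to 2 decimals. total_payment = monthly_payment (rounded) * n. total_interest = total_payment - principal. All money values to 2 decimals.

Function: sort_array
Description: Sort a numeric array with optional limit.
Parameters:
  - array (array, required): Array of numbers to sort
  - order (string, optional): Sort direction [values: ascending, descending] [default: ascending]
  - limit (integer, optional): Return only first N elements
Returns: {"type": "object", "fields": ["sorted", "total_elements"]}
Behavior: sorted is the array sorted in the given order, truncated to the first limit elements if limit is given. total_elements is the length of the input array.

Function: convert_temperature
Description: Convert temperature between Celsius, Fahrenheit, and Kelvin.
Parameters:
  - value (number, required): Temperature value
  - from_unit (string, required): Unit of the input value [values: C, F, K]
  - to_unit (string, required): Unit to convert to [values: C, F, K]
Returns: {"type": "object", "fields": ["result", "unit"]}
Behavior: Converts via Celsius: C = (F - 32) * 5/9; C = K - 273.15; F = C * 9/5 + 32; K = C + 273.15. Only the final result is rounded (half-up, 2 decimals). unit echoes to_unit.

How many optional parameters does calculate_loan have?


Parameters of calculate_loan: principal (required), annual_rate (required), term_months (required)
Optional count:
0


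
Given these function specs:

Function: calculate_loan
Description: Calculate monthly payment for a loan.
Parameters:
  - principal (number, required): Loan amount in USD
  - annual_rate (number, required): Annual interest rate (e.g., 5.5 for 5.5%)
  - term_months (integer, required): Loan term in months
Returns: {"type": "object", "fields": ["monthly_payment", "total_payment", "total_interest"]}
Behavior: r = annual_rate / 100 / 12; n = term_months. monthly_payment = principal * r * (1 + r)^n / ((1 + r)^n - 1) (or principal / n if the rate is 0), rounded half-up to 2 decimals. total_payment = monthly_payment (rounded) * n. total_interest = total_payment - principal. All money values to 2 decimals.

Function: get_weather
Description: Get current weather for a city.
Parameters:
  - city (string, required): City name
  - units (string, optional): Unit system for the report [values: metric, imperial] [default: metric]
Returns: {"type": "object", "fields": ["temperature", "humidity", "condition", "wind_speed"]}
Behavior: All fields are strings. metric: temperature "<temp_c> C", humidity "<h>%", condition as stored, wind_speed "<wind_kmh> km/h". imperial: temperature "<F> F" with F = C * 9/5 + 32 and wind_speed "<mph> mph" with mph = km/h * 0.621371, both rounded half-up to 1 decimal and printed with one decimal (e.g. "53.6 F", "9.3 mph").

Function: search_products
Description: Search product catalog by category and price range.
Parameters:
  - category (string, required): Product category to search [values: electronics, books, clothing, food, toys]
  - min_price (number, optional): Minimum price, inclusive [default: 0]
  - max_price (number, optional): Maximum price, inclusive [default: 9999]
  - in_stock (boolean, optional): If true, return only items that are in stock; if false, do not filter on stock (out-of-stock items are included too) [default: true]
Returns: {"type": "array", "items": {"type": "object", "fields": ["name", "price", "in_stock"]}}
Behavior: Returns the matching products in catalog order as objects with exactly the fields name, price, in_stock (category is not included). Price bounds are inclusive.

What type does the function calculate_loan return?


The calculate_loan spec declares Returns: {"type": "object", "fields": ["monthly_payment", "total_payment", "total_interest"]}
Type:
object


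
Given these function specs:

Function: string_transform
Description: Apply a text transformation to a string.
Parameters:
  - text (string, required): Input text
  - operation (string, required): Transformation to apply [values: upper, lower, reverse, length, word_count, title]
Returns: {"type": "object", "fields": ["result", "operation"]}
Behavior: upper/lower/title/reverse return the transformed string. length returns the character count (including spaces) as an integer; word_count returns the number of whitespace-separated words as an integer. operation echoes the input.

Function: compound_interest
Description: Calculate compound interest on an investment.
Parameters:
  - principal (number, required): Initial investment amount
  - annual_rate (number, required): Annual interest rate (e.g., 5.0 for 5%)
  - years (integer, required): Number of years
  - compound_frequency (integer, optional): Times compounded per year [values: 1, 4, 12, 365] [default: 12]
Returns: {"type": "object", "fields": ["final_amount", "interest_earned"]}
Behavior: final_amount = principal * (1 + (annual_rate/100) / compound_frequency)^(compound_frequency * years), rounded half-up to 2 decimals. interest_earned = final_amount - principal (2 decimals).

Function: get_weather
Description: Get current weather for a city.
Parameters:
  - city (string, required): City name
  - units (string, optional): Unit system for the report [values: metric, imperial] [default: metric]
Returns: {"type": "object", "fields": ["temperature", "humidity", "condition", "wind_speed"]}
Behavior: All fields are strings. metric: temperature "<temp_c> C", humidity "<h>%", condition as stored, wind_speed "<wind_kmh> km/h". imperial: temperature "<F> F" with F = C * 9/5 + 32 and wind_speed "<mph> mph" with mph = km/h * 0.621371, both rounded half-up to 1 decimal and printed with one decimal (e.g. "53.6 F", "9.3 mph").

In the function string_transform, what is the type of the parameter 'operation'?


The string_transform spec declares:
  - operation (string, required): Transformation to apply [values: upper, lower, reverse, length, word_count, title]
Type:
string


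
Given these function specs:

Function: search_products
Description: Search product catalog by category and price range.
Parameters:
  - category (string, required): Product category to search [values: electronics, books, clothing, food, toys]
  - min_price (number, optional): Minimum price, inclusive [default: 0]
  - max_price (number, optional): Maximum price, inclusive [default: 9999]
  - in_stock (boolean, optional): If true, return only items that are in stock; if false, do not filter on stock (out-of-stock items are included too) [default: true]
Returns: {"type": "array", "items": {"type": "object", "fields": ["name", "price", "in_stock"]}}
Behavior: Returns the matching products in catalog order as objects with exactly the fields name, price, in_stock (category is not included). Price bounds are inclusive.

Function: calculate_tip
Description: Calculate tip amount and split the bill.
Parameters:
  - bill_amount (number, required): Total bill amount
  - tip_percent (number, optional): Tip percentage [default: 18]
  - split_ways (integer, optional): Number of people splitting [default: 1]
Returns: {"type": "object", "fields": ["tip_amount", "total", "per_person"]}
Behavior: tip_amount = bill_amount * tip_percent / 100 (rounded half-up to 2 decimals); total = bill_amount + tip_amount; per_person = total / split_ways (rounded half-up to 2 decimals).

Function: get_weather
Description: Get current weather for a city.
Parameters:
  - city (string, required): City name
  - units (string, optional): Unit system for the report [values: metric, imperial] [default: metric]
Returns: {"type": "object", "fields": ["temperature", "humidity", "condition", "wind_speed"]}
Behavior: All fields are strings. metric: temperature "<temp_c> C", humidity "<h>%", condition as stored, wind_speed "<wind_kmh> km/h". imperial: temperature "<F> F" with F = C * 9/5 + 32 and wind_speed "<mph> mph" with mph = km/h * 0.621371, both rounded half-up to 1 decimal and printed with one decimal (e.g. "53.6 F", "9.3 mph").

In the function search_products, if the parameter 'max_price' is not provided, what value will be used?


The search_products spec declares:
  - max_price (number, optional): Maximum price, inclusive [default: 9999]
Default:
9999


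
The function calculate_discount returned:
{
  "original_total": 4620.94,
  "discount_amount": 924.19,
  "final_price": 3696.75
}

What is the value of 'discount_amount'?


924.19


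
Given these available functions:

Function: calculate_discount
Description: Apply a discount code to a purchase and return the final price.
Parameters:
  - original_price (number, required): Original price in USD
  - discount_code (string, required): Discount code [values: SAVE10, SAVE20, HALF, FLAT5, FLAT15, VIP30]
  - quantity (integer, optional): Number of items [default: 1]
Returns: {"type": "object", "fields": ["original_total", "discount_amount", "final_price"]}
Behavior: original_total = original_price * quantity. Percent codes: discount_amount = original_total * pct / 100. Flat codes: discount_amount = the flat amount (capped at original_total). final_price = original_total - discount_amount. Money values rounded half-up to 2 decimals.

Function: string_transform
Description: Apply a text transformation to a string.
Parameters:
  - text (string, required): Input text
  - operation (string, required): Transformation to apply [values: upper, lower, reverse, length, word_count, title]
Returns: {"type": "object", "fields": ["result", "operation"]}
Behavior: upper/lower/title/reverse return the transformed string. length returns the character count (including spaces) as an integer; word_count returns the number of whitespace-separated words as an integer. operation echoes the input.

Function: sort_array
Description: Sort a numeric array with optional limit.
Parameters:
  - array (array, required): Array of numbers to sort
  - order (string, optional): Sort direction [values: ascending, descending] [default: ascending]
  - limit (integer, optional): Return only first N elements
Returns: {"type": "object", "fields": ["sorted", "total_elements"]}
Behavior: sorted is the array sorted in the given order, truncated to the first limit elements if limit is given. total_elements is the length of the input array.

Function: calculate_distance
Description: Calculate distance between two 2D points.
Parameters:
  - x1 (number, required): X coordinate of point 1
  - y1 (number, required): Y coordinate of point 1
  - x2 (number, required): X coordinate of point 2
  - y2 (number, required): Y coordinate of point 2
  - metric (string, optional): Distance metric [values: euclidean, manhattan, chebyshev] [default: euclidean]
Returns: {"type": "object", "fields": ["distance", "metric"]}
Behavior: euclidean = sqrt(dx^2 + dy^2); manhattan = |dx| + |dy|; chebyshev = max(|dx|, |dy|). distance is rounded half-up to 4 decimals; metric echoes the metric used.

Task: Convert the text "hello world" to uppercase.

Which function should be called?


The task needs a function whose description is: Apply a text transformation to a string.
string_transform
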